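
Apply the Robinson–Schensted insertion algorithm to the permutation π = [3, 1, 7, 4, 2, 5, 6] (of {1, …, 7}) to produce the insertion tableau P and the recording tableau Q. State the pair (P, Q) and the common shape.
P = [1, 2, 5, 6] / [3, 4] / [7];  Q = [1, 3, 6, 7] / [2, 4] / [5];  common shape = (4, 2, 1)

Row-insert the values π_1, π_2, … into P one at a time, bumping the leftmost entry strictly greater than the inserted value down to the next row. The recording tableau Q records, in position (i, j), the step at which that cell was added to P.
  Insert 3 (step 1): P = [3];  Q = [1]
  Insert 1 (step 2): P = [1] / [3];  Q = [1] / [2]
  Insert 7 (step 3): P = [1, 7] / [3];  Q = [1, 3] / [2]
  Insert 4 (step 4): P = [1, 4] / [3, 7];  Q = [1, 3] / [2, 4]
  Insert 2 (step 5): P = [1, 2] / [3, 4] / [7];  Q = [1, 3] / [2, 4] / [5]
  Insert 5 (step 6): P = [1, 2, 5] / [3, 4] / [7];  Q = [1, 3, 6] / [2, 4] / [5]
  Insert 6 (step 7): P = [1, 2, 5, 6] / [3, 4] / [7];  Q = [1, 3, 6, 7] / [2, 4] / [5]
Final shape: (4, 2, 1).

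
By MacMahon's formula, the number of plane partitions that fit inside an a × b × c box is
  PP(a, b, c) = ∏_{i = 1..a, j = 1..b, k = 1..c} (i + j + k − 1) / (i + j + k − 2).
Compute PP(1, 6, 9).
PP(1, 6, 9) = 5005

Evaluate the triple product over i = 1..1, j = 1..6, k = 1..9. The factors are (2/1) · (3/2) · (4/3) · (5/4) · (6/5) · (7/6) · (8/7) · (9/8) · … (54 factors total). The numerators and denominators telescope so the product is an integer; carrying out the multiplication exactly gives PP(1, 6, 9) = 5005.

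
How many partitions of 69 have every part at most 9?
p(69, parts ≤ 9) = 309729

Use the recurrence p(n, m) = p(n, m−1) + p(n−m, m): either the largest part is < m (count p(n, m−1)) or the largest part is exactly m (remove one copy of m, count p(n−m, m)). With p(0, ·) = 1 this gives p(69, parts ≤ 9) = 309729. (By conjugating Young diagrams, this also counts partitions of 69 into at most 9 parts.)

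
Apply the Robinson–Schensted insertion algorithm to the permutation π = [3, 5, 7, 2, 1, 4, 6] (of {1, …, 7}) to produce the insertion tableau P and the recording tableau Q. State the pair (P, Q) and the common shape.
P = [1, 4, 6] / [2, 5, 7] / [3];  Q = [1, 2, 3] / [4, 6, 7] / [5];  common shape = (3, 3, 1)

Row-insert the values π_1, π_2, … into P one at a time, bumping the leftmost entry strictly greater than the inserted value down to the next row. The recording tableau Q records, in position (i, j), the step at which that cell was added to P.
  Insert 3 (step 1): P = [3];  Q = [1]
  Insert 5 (step 2): P = [3, 5];  Q = [1, 2]
  Insert 7 (step 3): P = [3, 5, 7];  Q = [1, 2, 3]
  Insert 2 (step 4): P = [2, 5, 7] / [3];  Q = [1, 2, 3] / [4]
  Insert 1 (step 5): P = [1, 5, 7] / [2] / [3];  Q = [1, 2, 3] / [4] / [5]
  Insert 4 (step 6): P = [1, 4, 7] / [2, 5] / [3];  Q = [1, 2, 3] / [4, 6] / [5]
  Insert 6 (step 7): P = [1, 4, 6] / [2, 5, 7] / [3];  Q = [1, 2, 3] / [4, 6, 7] / [5]
Final shape: (3, 3, 1).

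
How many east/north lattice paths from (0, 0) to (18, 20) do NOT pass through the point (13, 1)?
Number of paths = 33577405554

Total paths from (0, 0) to (18, 20): C(38, 18) = 33578000610. Paths through (13, 1): (paths (0, 0) → (13, 1)) × (paths (13, 1) → (18, 20)) = C(14, 13) · C(24, 5) = 14 · 42504 = 595056. Avoidance count = 33578000610 − 595056 = 33577405554.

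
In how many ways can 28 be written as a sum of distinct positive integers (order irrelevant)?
q(28) = 222

A partition into distinct parts is a strictly decreasing sequence summing to n. The recurrence d(n, m) = d(n, m−1) + d(n−m, m−1) (use part m at most once) with q(n) = d(n, n) gives q(28) = 222. (Euler's theorem: # distinct-part partitions = # odd-part partitions.)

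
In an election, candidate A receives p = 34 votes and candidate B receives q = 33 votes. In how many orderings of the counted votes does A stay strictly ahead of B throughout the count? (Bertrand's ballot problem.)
Strict-lead orderings = 212336130412243110

Total orderings of the 67 votes with 34 for A: C(67, 34) = 14226520737620288370. By the Bertrand ballot formula (Cycle Lemma / reflection principle), the number of orderings in which A is strictly ahead of B throughout is (p − q)/(p + q) · C(p + q, p) = (34 − 33)/(34 + 33) · 14226520737620288370 = 212336130412243110.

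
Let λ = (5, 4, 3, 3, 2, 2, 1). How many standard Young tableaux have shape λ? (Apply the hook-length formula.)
# SYT of shape (5, 4, 3, 3, 2, 2, 1) = 134368000

Hook-length formula: f^λ = n! / Π hook(c), product over all cells c of the Young diagram. For λ = (5, 4, 3, 3, 2, 2, 1), n = 20 boxes. Hook lengths by row (left-to-right, top-to-bottom): [11, 9, 6, 3, 1]; [9, 7, 4, 1]; [7, 5, 2]; [6, 4, 1]; [4, 2]; [3, 1]; [1]. Product of hooks = 18106260480. So f^λ = 20! / 18106260480 = 2432902008176640000 / 18106260480 = 134368000.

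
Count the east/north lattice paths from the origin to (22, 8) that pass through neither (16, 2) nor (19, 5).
Number of paths = 4922673

Inclusion–exclusion. Total paths: C(30, 22) = 5852925. Through P₁: C(18, 16)·C(12, 6) = 141372. Through P₂: C(24, 19)·C(6, 3) = 850080. Since P₁ is strictly southwest of P₂, a monotone path through both must visit P₁ then P₂; paths through both = C(18, 16)·C(6, 3)·C(6, 3) = 61200. Avoid both = 5852925 − 141372 − 850080 + 61200 = 4922673.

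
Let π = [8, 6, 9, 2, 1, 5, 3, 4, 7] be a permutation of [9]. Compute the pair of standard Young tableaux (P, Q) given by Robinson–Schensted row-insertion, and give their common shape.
P = [1, 3, 4, 7] / [2, 5] / [6, 9] / [8];  Q = [1, 3, 8, 9] / [2, 6] / [4, 7] / [5];  common shape = (4, 2, 2, 1)

Row-insert the values π_1, π_2, … into P one at a time, bumping the leftmost entry strictly greater than the inserted value down to the next row. The recording tableau Q records, in position (i, j), the step at which that cell was added to P.
  Insert 8 (step 1): P = [8];  Q = [1]
  Insert 6 (step 2): P = [6] / [8];  Q = [1] / [2]
  Insert 9 (step 3): P = [6, 9] / [8];  Q = [1, 3] / [2]
  Insert 2 (step 4): P = [2, 9] / [6] / [8];  Q = [1, 3] / [2] / [4]
  Insert 1 (step 5): P = [1, 9] / [2] / [6] / [8];  Q = [1, 3] / [2] / [4] / [5]
  Insert 5 (step 6): P = [1, 5] / [2, 9] / [6] / [8];  Q = [1, 3] / [2, 6] / [4] / [5]
  Insert 3 (step 7): P = [1, 3] / [2, 5] / [6, 9] / [8];  Q = [1, 3] / [2, 6] / [4, 7] / [5]
  Insert 4 (step 8): P = [1, 3, 4] / [2, 5] / [6, 9] / [8];  Q = [1, 3, 8] / [2, 6] / [4, 7] / [5]
  Insert 7 (step 9): P = [1, 3, 4, 7] / [2, 5] / [6, 9] / [8];  Q = [1, 3, 8, 9] / [2, 6] / [4, 7] / [5]
Final shape: (4, 2, 2, 1).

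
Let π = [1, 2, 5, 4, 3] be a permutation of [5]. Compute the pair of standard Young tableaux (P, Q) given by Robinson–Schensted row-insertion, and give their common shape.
P = [1, 2, 3] / [4] / [5];  Q = [1, 2, 3] / [4] / [5];  common shape = (3, 1, 1)

Row-insert the values π_1, π_2, … into P one at a time, bumping the leftmost entry strictly greater than the inserted value down to the next row. The recording tableau Q records, in position (i, j), the step at which that cell was added to P.
  Insert 1 (step 1): P = [1];  Q = [1]
  Insert 2 (step 2): P = [1, 2];  Q = [1, 2]
  Insert 5 (step 3): P = [1, 2, 5];  Q = [1, 2, 3]
  Insert 4 (step 4): P = [1, 2, 4] / [5];  Q = [1, 2, 3] / [4]
  Insert 3 (step 5): P = [1, 2, 3] / [4] / [5];  Q = [1, 2, 3] / [4] / [5]
Final shape: (3, 1, 1).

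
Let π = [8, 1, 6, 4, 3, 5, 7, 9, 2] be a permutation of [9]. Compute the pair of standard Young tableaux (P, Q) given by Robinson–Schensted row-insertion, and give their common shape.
P = [1, 2, 5, 7, 9] / [3] / [4] / [6] / [8];  Q = [1, 3, 6, 7, 8] / [2] / [4] / [5] / [9];  common shape = (5, 1, 1, 1, 1)

Row-insert the values π_1, π_2, … into P one at a time, bumping the leftmost entry strictly greater than the inserted value down to the next row. The recording tableau Q records, in position (i, j), the step at which that cell was added to P.
  Insert 8 (step 1): P = [8];  Q = [1]
  Insert 1 (step 2): P = [1] / [8];  Q = [1] / [2]
  Insert 6 (step 3): P = [1, 6] / [8];  Q = [1, 3] / [2]
  Insert 4 (step 4): P = [1, 4] / [6] / [8];  Q = [1, 3] / [2] / [4]
  Insert 3 (step 5): P = [1, 3] / [4] / [6] / [8];  Q = [1, 3] / [2] / [4] / [5]
  Insert 5 (step 6): P = [1, 3, 5] / [4] / [6] / [8];  Q = [1, 3, 6] / [2] / [4] / [5]
  Insert 7 (step 7): P = [1, 3, 5, 7] / [4] / [6] / [8];  Q = [1, 3, 6, 7] / [2] / [4] / [5]
  Insert 9 (step 8): P = [1, 3, 5, 7, 9] / [4] / [6] / [8];  Q = [1, 3, 6, 7, 8] / [2] / [4] / [5]
  Insert 2 (step 9): P = [1, 2, 5, 7, 9] / [3] / [4] / [6] / [8];  Q = [1, 3, 6, 7, 8] / [2] / [4] / [5] / [9]
Final shape: (5, 1, 1, 1, 1).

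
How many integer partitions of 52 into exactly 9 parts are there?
p(52, 9 parts) = 19720

Partitions of n into exactly k parts are in bijection with partitions of n − k into at most k parts (subtract 1 from each part). So p(52, exactly 9) = p(43, parts ≤ 9). Computing via the recurrence p(m, j) = p(m, j−1) + p(m−j, j) gives 19720.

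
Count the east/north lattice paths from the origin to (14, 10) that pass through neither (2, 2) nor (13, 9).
Number of paths = 592484

Inclusion–exclusion. Total paths: C(24, 14) = 1961256. Through P₁: C(4, 2)·C(20, 12) = 755820. Through P₂: C(22, 13)·C(2, 1) = 994840. Since P₁ is strictly southwest of P₂, a monotone path through both must visit P₁ then P₂; paths through both = C(4, 2)·C(18, 11)·C(2, 1) = 381888. Avoid both = 1961256 − 755820 − 994840 + 381888 = 592484.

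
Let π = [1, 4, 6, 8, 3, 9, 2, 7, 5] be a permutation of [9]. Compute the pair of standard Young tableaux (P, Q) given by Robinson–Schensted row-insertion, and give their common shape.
P = [1, 2, 5, 7, 9] / [3, 6] / [4, 8];  Q = [1, 2, 3, 4, 6] / [5, 8] / [7, 9];  common shape = (5, 2, 2)

Row-insert the values π_1, π_2, … into P one at a time, bumping the leftmost entry strictly greater than the inserted value down to the next row. The recording tableau Q records, in position (i, j), the step at which that cell was added to P.
  Insert 1 (step 1): P = [1];  Q = [1]
  Insert 4 (step 2): P = [1, 4];  Q = [1, 2]
  Insert 6 (step 3): P = [1, 4, 6];  Q = [1, 2, 3]
  Insert 8 (step 4): P = [1, 4, 6, 8];  Q = [1, 2, 3, 4]
  Insert 3 (step 5): P = [1, 3, 6, 8] / [4];  Q = [1, 2, 3, 4] / [5]
  Insert 9 (step 6): P = [1, 3, 6, 8, 9] / [4];  Q = [1, 2, 3, 4, 6] / [5]
  Insert 2 (step 7): P = [1, 2, 6, 8, 9] / [3] / [4];  Q = [1, 2, 3, 4, 6] / [5] / [7]
  Insert 7 (step 8): P = [1, 2, 6, 7, 9] / [3, 8] / [4];  Q = [1, 2, 3, 4, 6] / [5, 8] / [7]
  Insert 5 (step 9): P = [1, 2, 5, 7, 9] / [3, 6] / [4, 8];  Q = [1, 2, 3, 4, 6] / [5, 8] / [7, 9]
Final shape: (5, 2, 2).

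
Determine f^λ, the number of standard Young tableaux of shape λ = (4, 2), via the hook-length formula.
# SYT of shape (4, 2) = 9

Hook-length formula: f^λ = n! / Π hook(c), product over all cells c of the Young diagram. For λ = (4, 2), n = 6 boxes. Hook lengths by row (left-to-right, top-to-bottom): [5, 4, 2, 1]; [2, 1]. Product of hooks = 80. So f^λ = 6! / 80 = 720 / 80 = 9.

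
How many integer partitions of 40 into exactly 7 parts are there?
p(40, 7 parts) = 2738

Partitions of n into exactly k parts are in bijection with partitions of n − k into at most k parts (subtract 1 from each part). So p(40, exactly 7) = p(33, parts ≤ 7). Computing via the recurrence p(m, j) = p(m, j−1) + p(m−j, j) gives 2738.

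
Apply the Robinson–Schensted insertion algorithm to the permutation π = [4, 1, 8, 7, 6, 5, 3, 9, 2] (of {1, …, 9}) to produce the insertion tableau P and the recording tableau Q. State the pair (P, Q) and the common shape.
P = [1, 2, 9] / [3, 5] / [4] / [6] / [7] / [8];  Q = [1, 3, 8] / [2, 4] / [5] / [6] / [7] / [9];  common shape = (3, 2, 1, 1, 1, 1)

Row-insert the values π_1, π_2, … into P one at a time, bumping the leftmost entry strictly greater than the inserted value down to the next row. The recording tableau Q records, in position (i, j), the step at which that cell was added to P.
  Insert 4 (step 1): P = [4];  Q = [1]
  Insert 1 (step 2): P = [1] / [4];  Q = [1] / [2]
  Insert 8 (step 3): P = [1, 8] / [4];  Q = [1, 3] / [2]
  Insert 7 (step 4): P = [1, 7] / [4, 8];  Q = [1, 3] / [2, 4]
  Insert 6 (step 5): P = [1, 6] / [4, 7] / [8];  Q = [1, 3] / [2, 4] / [5]
  Insert 5 (step 6): P = [1, 5] / [4, 6] / [7] / [8];  Q = [1, 3] / [2, 4] / [5] / [6]
  Insert 3 (step 7): P = [1, 3] / [4, 5] / [6] / [7] / [8];  Q = [1, 3] / [2, 4] / [5] / [6] / [7]
  Insert 9 (step 8): P = [1, 3, 9] / [4, 5] / [6] / [7] / [8];  Q = [1, 3, 8] / [2, 4] / [5] / [6] / [7]
  Insert 2 (step 9): P = [1, 2, 9] / [3, 5] / [4] / [6] / [7] / [8];  Q = [1, 3, 8] / [2, 4] / [5] / [6] / [7] / [9]
Final shape: (3, 2, 1, 1, 1, 1).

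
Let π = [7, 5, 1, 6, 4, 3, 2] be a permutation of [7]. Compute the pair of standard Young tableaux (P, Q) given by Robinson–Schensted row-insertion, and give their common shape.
P = [1, 2] / [3, 6] / [4] / [5] / [7];  Q = [1, 4] / [2, 5] / [3] / [6] / [7];  common shape = (2, 2, 1, 1, 1)

Row-insert the values π_1, π_2, … into P one at a time, bumping the leftmost entry strictly greater than the inserted value down to the next row. The recording tableau Q records, in position (i, j), the step at which that cell was added to P.
  Insert 7 (step 1): P = [7];  Q = [1]
  Insert 5 (step 2): P = [5] / [7];  Q = [1] / [2]
  Insert 1 (step 3): P = [1] / [5] / [7];  Q = [1] / [2] / [3]
  Insert 6 (step 4): P = [1, 6] / [5] / [7];  Q = [1, 4] / [2] / [3]
  Insert 4 (step 5): P = [1, 4] / [5, 6] / [7];  Q = [1, 4] / [2, 5] / [3]
  Insert 3 (step 6): P = [1, 3] / [4, 6] / [5] / [7];  Q = [1, 4] / [2, 5] / [3] / [6]
  Insert 2 (step 7): P = [1, 2] / [3, 6] / [4] / [5] / [7];  Q = [1, 4] / [2, 5] / [3] / [6] / [7]
Final shape: (2, 2, 1, 1, 1).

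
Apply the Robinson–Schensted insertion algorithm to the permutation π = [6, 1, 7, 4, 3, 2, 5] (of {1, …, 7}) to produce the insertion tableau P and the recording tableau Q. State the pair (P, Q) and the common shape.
P = [1, 2, 5] / [3, 7] / [4] / [6];  Q = [1, 3, 7] / [2, 4] / [5] / [6];  common shape = (3, 2, 1, 1)

Row-insert the values π_1, π_2, … into P one at a time, bumping the leftmost entry strictly greater than the inserted value down to the next row. The recording tableau Q records, in position (i, j), the step at which that cell was added to P.
  Insert 6 (step 1): P = [6];  Q = [1]
  Insert 1 (step 2): P = [1] / [6];  Q = [1] / [2]
  Insert 7 (step 3): P = [1, 7] / [6];  Q = [1, 3] / [2]
  Insert 4 (step 4): P = [1, 4] / [6, 7];  Q = [1, 3] / [2, 4]
  Insert 3 (step 5): P = [1, 3] / [4, 7] / [6];  Q = [1, 3] / [2, 4] / [5]
  Insert 2 (step 6): P = [1, 2] / [3, 7] / [4] / [6];  Q = [1, 3] / [2, 4] / [5] / [6]
  Insert 5 (step 7): P = [1, 2, 5] / [3, 7] / [4] / [6];  Q = [1, 3, 7] / [2, 4] / [5] / [6]
Final shape: (3, 2, 1, 1).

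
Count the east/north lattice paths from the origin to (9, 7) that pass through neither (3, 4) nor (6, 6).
Number of paths = 6204

Inclusion–exclusion. Total paths: C(16, 9) = 11440. Through P₁: C(7, 3)·C(9, 6) = 2940. Through P₂: C(12, 6)·C(4, 3) = 3696. Since P₁ is strictly southwest of P₂, a monotone path through both must visit P₁ then P₂; paths through both = C(7, 3)·C(5, 3)·C(4, 3) = 1400. Avoid both = 11440 − 2940 − 3696 + 1400 = 6204.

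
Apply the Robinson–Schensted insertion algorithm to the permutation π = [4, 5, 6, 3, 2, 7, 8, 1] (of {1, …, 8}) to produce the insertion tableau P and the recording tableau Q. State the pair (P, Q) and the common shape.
P = [1, 5, 6, 7, 8] / [2] / [3] / [4];  Q = [1, 2, 3, 6, 7] / [4] / [5] / [8];  common shape = (5, 1, 1, 1)

Row-insert the values π_1, π_2, … into P one at a time, bumping the leftmost entry strictly greater than the inserted value down to the next row. The recording tableau Q records, in position (i, j), the step at which that cell was added to P.
  Insert 4 (step 1): P = [4];  Q = [1]
  Insert 5 (step 2): P = [4, 5];  Q = [1, 2]
  Insert 6 (step 3): P = [4, 5, 6];  Q = [1, 2, 3]
  Insert 3 (step 4): P = [3, 5, 6] / [4];  Q = [1, 2, 3] / [4]
  Insert 2 (step 5): P = [2, 5, 6] / [3] / [4];  Q = [1, 2, 3] / [4] / [5]
  Insert 7 (step 6): P = [2, 5, 6, 7] / [3] / [4];  Q = [1, 2, 3, 6] / [4] / [5]
  Insert 8 (step 7): P = [2, 5, 6, 7, 8] / [3] / [4];  Q = [1, 2, 3, 6, 7] / [4] / [5]
  Insert 1 (step 8): P = [1, 5, 6, 7, 8] / [2] / [3] / [4];  Q = [1, 2, 3, 6, 7] / [4] / [5] / [8]
Final shape: (5, 1, 1, 1).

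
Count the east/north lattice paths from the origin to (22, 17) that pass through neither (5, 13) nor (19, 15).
Number of paths = 32420444730

Inclusion–exclusion. Total paths: C(39, 22) = 51021117810. Through P₁: C(18, 5)·C(21, 17) = 51279480. Through P₂: C(34, 19)·C(5, 3) = 18559675200. Since P₁ is strictly southwest of P₂, a monotone path through both must visit P₁ then P₂; paths through both = C(18, 5)·C(16, 14)·C(5, 3) = 10281600. Avoid both = 51021117810 − 51279480 − 18559675200 + 10281600 = 32420444730.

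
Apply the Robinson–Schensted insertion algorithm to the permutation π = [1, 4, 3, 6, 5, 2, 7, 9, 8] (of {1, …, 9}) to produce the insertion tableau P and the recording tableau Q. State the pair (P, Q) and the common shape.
P = [1, 2, 5, 7, 8] / [3, 6, 9] / [4];  Q = [1, 2, 4, 7, 8] / [3, 5, 9] / [6];  common shape = (5, 3, 1)

Row-insert the values π_1, π_2, … into P one at a time, bumping the leftmost entry strictly greater than the inserted value down to the next row. The recording tableau Q records, in position (i, j), the step at which that cell was added to P.
  Insert 1 (step 1): P = [1];  Q = [1]
  Insert 4 (step 2): P = [1, 4];  Q = [1, 2]
  Insert 3 (step 3): P = [1, 3] / [4];  Q = [1, 2] / [3]
  Insert 6 (step 4): P = [1, 3, 6] / [4];  Q = [1, 2, 4] / [3]
  Insert 5 (step 5): P = [1, 3, 5] / [4, 6];  Q = [1, 2, 4] / [3, 5]
  Insert 2 (step 6): P = [1, 2, 5] / [3, 6] / [4];  Q = [1, 2, 4] / [3, 5] / [6]
  Insert 7 (step 7): P = [1, 2, 5, 7] / [3, 6] / [4];  Q = [1, 2, 4, 7] / [3, 5] / [6]
  Insert 9 (step 8): P = [1, 2, 5, 7, 9] / [3, 6] / [4];  Q = [1, 2, 4, 7, 8] / [3, 5] / [6]
  Insert 8 (step 9): P = [1, 2, 5, 7, 8] / [3, 6, 9] / [4];  Q = [1, 2, 4, 7, 8] / [3, 5, 9] / [6]
Final shape: (5, 3, 1).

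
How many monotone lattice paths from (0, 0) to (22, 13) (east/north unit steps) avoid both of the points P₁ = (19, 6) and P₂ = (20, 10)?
Number of paths = 1163490650

Inclusion–exclusion. Total paths: C(35, 22) = 1476337800. Through P₁: C(25, 19)·C(10, 3) = 21252000. Through P₂: C(30, 20)·C(5, 2) = 300450150. Since P₁ is strictly southwest of P₂, a monotone path through both must visit P₁ then P₂; paths through both = C(25, 19)·C(5, 1)·C(5, 2) = 8855000. Avoid both = 1476337800 − 21252000 − 300450150 + 8855000 = 1163490650.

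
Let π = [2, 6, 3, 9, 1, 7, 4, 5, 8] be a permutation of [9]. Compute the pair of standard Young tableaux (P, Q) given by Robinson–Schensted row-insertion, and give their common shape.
P = [1, 3, 4, 5, 8] / [2, 7] / [6, 9];  Q = [1, 2, 4, 8, 9] / [3, 6] / [5, 7];  common shape = (5, 2, 2)

Row-insert the values π_1, π_2, … into P one at a time, bumping the leftmost entry strictly greater than the inserted value down to the next row. The recording tableau Q records, in position (i, j), the step at which that cell was added to P.
  Insert 2 (step 1): P = [2];  Q = [1]
  Insert 6 (step 2): P = [2, 6];  Q = [1, 2]
  Insert 3 (step 3): P = [2, 3] / [6];  Q = [1, 2] / [3]
  Insert 9 (step 4): P = [2, 3, 9] / [6];  Q = [1, 2, 4] / [3]
  Insert 1 (step 5): P = [1, 3, 9] / [2] / [6];  Q = [1, 2, 4] / [3] / [5]
  Insert 7 (step 6): P = [1, 3, 7] / [2, 9] / [6];  Q = [1, 2, 4] / [3, 6] / [5]
  Insert 4 (step 7): P = [1, 3, 4] / [2, 7] / [6, 9];  Q = [1, 2, 4] / [3, 6] / [5, 7]
  Insert 5 (step 8): P = [1, 3, 4, 5] / [2, 7] / [6, 9];  Q = [1, 2, 4, 8] / [3, 6] / [5, 7]
  Insert 8 (step 9): P = [1, 3, 4, 5, 8] / [2, 7] / [6, 9];  Q = [1, 2, 4, 8, 9] / [3, 6] / [5, 7]
Final shape: (5, 2, 2).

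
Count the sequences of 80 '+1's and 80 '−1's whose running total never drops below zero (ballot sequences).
C_80 = 1136359577947336271931632877004667456667613940

These ballot sequences are counted by the Catalan number C_n = (1/(n + 1)) · C(2n, n). For n = 80: C_80 = (1/81) · C(160, 80) = 92045125813734238026462263037378063990076729140/81 = 1136359577947336271931632877004667456667613940.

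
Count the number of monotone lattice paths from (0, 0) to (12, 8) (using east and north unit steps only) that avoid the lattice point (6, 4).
Number of paths = 81870

Total paths from (0, 0) to (12, 8): C(20, 12) = 125970. Paths through (6, 4): (paths (0, 0) → (6, 4)) × (paths (6, 4) → (12, 8)) = C(10, 6) · C(10, 6) = 210 · 210 = 44100. Avoidance count = 125970 − 44100 = 81870.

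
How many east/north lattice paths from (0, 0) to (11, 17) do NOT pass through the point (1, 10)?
Number of paths = 21260252

Total paths from (0, 0) to (11, 17): C(28, 11) = 21474180. Paths through (1, 10): (paths (0, 0) → (1, 10)) × (paths (1, 10) → (11, 17)) = C(11, 1) · C(17, 10) = 11 · 19448 = 213928. Avoidance count = 21474180 − 213928 = 21260252.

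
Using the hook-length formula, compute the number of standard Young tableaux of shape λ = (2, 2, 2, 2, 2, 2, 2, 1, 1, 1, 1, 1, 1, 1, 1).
# SYT of shape (2, 2, 2, 2, 2, 2, 2, 1, 1, 1, 1, 1, 1, 1, 1) = 95931

Hook-length formula: f^λ = n! / Π hook(c), product over all cells c of the Young diagram. For λ = (2, 2, 2, 2, 2, 2, 2, 1, 1, 1, 1, 1, 1, 1, 1), n = 22 boxes. Hook lengths by row (left-to-right, top-to-bottom): [16, 7]; [15, 6]; [14, 5]; [13, 4]; [12, 3]; [11, 2]; [10, 1]; [8]; [7]; [6]; [5]; [4]; [3]; [2]; [1]. Product of hooks = 11716762337280000. So f^λ = 22! / 11716762337280000 = 1124000727777607680000 / 11716762337280000 = 95931.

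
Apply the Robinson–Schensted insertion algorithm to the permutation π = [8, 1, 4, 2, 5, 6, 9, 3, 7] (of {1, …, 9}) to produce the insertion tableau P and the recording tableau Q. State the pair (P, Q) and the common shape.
P = [1, 2, 3, 6, 7] / [4, 5, 9] / [8];  Q = [1, 3, 5, 6, 7] / [2, 8, 9] / [4];  common shape = (5, 3, 1)

Row-insert the values π_1, π_2, … into P one at a time, bumping the leftmost entry strictly greater than the inserted value down to the next row. The recording tableau Q records, in position (i, j), the step at which that cell was added to P.
  Insert 8 (step 1): P = [8];  Q = [1]
  Insert 1 (step 2): P = [1] / [8];  Q = [1] / [2]
  Insert 4 (step 3): P = [1, 4] / [8];  Q = [1, 3] / [2]
  Insert 2 (step 4): P = [1, 2] / [4] / [8];  Q = [1, 3] / [2] / [4]
  Insert 5 (step 5): P = [1, 2, 5] / [4] / [8];  Q = [1, 3, 5] / [2] / [4]
  Insert 6 (step 6): P = [1, 2, 5, 6] / [4] / [8];  Q = [1, 3, 5, 6] / [2] / [4]
  Insert 9 (step 7): P = [1, 2, 5, 6, 9] / [4] / [8];  Q = [1, 3, 5, 6, 7] / [2] / [4]
  Insert 3 (step 8): P = [1, 2, 3, 6, 9] / [4, 5] / [8];  Q = [1, 3, 5, 6, 7] / [2, 8] / [4]
  Insert 7 (step 9): P = [1, 2, 3, 6, 7] / [4, 5, 9] / [8];  Q = [1, 3, 5, 6, 7] / [2, 8, 9] / [4]
Final shape: (5, 3, 1).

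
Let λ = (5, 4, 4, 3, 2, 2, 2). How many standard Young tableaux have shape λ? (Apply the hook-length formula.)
# SYT of shape (5, 4, 4, 3, 2, 2, 2) = 1018467450

Hook-length formula: f^λ = n! / Π hook(c), product over all cells c of the Young diagram. For λ = (5, 4, 4, 3, 2, 2, 2), n = 22 boxes. Hook lengths by row (left-to-right, top-to-bottom): [11, 10, 6, 4, 1]; [9, 8, 4, 2]; [8, 7, 3, 1]; [6, 5, 1]; [4, 3]; [3, 2]; [2, 1]. Product of hooks = 1103619686400. So f^λ = 22! / 1103619686400 = 1124000727777607680000 / 1103619686400 = 1018467450.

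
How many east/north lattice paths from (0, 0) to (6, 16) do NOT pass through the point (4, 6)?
Number of paths = 60753

Total paths from (0, 0) to (6, 16): C(22, 6) = 74613. Paths through (4, 6): (paths (0, 0) → (4, 6)) × (paths (4, 6) → (6, 16)) = C(10, 4) · C(12, 2) = 210 · 66 = 13860. Avoidance count = 74613 − 13860 = 60753.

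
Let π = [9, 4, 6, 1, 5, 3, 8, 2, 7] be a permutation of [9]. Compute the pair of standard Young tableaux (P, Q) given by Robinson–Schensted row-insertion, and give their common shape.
P = [1, 2, 7] / [3, 5, 8] / [4] / [6] / [9];  Q = [1, 3, 7] / [2, 5, 9] / [4] / [6] / [8];  common shape = (3, 3, 1, 1, 1)

Row-insert the values π_1, π_2, … into P one at a time, bumping the leftmost entry strictly greater than the inserted value down to the next row. The recording tableau Q records, in position (i, j), the step at which that cell was added to P.
  Insert 9 (step 1): P = [9];  Q = [1]
  Insert 4 (step 2): P = [4] / [9];  Q = [1] / [2]
  Insert 6 (step 3): P = [4, 6] / [9];  Q = [1, 3] / [2]
  Insert 1 (step 4): P = [1, 6] / [4] / [9];  Q = [1, 3] / [2] / [4]
  Insert 5 (step 5): P = [1, 5] / [4, 6] / [9];  Q = [1, 3] / [2, 5] / [4]
  Insert 3 (step 6): P = [1, 3] / [4, 5] / [6] / [9];  Q = [1, 3] / [2, 5] / [4] / [6]
  Insert 8 (step 7): P = [1, 3, 8] / [4, 5] / [6] / [9];  Q = [1, 3, 7] / [2, 5] / [4] / [6]
  Insert 2 (step 8): P = [1, 2, 8] / [3, 5] / [4] / [6] / [9];  Q = [1, 3, 7] / [2, 5] / [4] / [6] / [8]
  Insert 7 (step 9): P = [1, 2, 7] / [3, 5, 8] / [4] / [6] / [9];  Q = [1, 3, 7] / [2, 5, 9] / [4] / [6] / [8]
Final shape: (3, 3, 1, 1, 1).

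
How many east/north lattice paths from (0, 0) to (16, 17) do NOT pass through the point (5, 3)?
Number of paths = 917188710

Total paths from (0, 0) to (16, 17): C(33, 16) = 1166803110. Paths through (5, 3): (paths (0, 0) → (5, 3)) × (paths (5, 3) → (16, 17)) = C(8, 5) · C(25, 11) = 56 · 4457400 = 249614400. Avoidance count = 1166803110 − 249614400 = 917188710.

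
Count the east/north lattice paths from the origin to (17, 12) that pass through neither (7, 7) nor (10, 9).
Number of paths = 34622679

Inclusion–exclusion. Total paths: C(29, 17) = 51895935. Through P₁: C(14, 7)·C(15, 10) = 10306296. Through P₂: C(19, 10)·C(10, 7) = 11085360. Since P₁ is strictly southwest of P₂, a monotone path through both must visit P₁ then P₂; paths through both = C(14, 7)·C(5, 3)·C(10, 7) = 4118400. Avoid both = 51895935 − 10306296 − 11085360 + 4118400 = 34622679.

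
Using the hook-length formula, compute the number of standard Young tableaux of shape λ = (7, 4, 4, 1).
# SYT of shape (7, 4, 4, 1) = 240240

Hook-length formula: f^λ = n! / Π hook(c), product over all cells c of the Young diagram. For λ = (7, 4, 4, 1), n = 16 boxes. Hook lengths by row (left-to-right, top-to-bottom): [10, 8, 7, 6, 3, 2, 1]; [6, 4, 3, 2]; [5, 3, 2, 1]; [1]. Product of hooks = 87091200. So f^λ = 16! / 87091200 = 20922789888000 / 87091200 = 240240.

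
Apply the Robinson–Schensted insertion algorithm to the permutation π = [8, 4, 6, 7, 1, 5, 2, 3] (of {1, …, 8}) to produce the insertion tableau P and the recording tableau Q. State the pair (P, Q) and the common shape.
P = [1, 2, 3] / [4, 5, 7] / [6] / [8];  Q = [1, 3, 4] / [2, 6, 8] / [5] / [7];  common shape = (3, 3, 1, 1)

Row-insert the values π_1, π_2, … into P one at a time, bumping the leftmost entry strictly greater than the inserted value down to the next row. The recording tableau Q records, in position (i, j), the step at which that cell was added to P.
  Insert 8 (step 1): P = [8];  Q = [1]
  Insert 4 (step 2): P = [4] / [8];  Q = [1] / [2]
  Insert 6 (step 3): P = [4, 6] / [8];  Q = [1, 3] / [2]
  Insert 7 (step 4): P = [4, 6, 7] / [8];  Q = [1, 3, 4] / [2]
  Insert 1 (step 5): P = [1, 6, 7] / [4] / [8];  Q = [1, 3, 4] / [2] / [5]
  Insert 5 (step 6): P = [1, 5, 7] / [4, 6] / [8];  Q = [1, 3, 4] / [2, 6] / [5]
  Insert 2 (step 7): P = [1, 2, 7] / [4, 5] / [6] / [8];  Q = [1, 3, 4] / [2, 6] / [5] / [7]
  Insert 3 (step 8): P = [1, 2, 3] / [4, 5, 7] / [6] / [8];  Q = [1, 3, 4] / [2, 6, 8] / [5] / [7]
Final shape: (3, 3, 1, 1).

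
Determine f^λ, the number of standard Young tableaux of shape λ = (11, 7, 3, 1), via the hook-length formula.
# SYT of shape (11, 7, 3, 1) = 115472500

Hook-length formula: f^λ = n! / Π hook(c), product over all cells c of the Young diagram. For λ = (11, 7, 3, 1), n = 22 boxes. Hook lengths by row (left-to-right, top-to-bottom): [14, 12, 11, 9, 8, 7, 6, 4, 3, 2, 1]; [9, 7, 6, 4, 3, 2, 1]; [4, 2, 1]; [1]. Product of hooks = 9733925634048. So f^λ = 22! / 9733925634048 = 1124000727777607680000 / 9733925634048 = 115472500.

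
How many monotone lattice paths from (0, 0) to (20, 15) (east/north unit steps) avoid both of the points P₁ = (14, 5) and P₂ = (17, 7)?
Number of paths = 3116905176

Inclusion–exclusion. Total paths: C(35, 20) = 3247943160. Through P₁: C(19, 14)·C(16, 6) = 93117024. Through P₂: C(24, 17)·C(11, 3) = 57107160. Since P₁ is strictly southwest of P₂, a monotone path through both must visit P₁ then P₂; paths through both = C(19, 14)·C(5, 3)·C(11, 3) = 19186200. Avoid both = 3247943160 − 93117024 − 57107160 + 19186200 = 3116905176.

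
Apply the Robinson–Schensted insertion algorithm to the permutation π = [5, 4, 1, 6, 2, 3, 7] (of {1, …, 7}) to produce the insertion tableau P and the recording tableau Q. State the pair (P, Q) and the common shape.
P = [1, 2, 3, 7] / [4, 6] / [5];  Q = [1, 4, 6, 7] / [2, 5] / [3];  common shape = (4, 2, 1)

Row-insert the values π_1, π_2, … into P one at a time, bumping the leftmost entry strictly greater than the inserted value down to the next row. The recording tableau Q records, in position (i, j), the step at which that cell was added to P.
  Insert 5 (step 1): P = [5];  Q = [1]
  Insert 4 (step 2): P = [4] / [5];  Q = [1] / [2]
  Insert 1 (step 3): P = [1] / [4] / [5];  Q = [1] / [2] / [3]
  Insert 6 (step 4): P = [1, 6] / [4] / [5];  Q = [1, 4] / [2] / [3]
  Insert 2 (step 5): P = [1, 2] / [4, 6] / [5];  Q = [1, 4] / [2, 5] / [3]
  Insert 3 (step 6): P = [1, 2, 3] / [4, 6] / [5];  Q = [1, 4, 6] / [2, 5] / [3]
  Insert 7 (step 7): P = [1, 2, 3, 7] / [4, 6] / [5];  Q = [1, 4, 6, 7] / [2, 5] / [3]
Final shape: (4, 2, 1).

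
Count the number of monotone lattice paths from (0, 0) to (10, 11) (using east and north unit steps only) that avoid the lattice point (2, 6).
Number of paths = 316680

Total paths from (0, 0) to (10, 11): C(21, 10) = 352716. Paths through (2, 6): (paths (0, 0) → (2, 6)) × (paths (2, 6) → (10, 11)) = C(8, 2) · C(13, 8) = 28 · 1287 = 36036. Avoidance count = 352716 − 36036 = 316680.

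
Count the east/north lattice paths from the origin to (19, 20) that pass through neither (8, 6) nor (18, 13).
Number of paths = 54354886362

Inclusion–exclusion. Total paths: C(39, 19) = 68923264410. Through P₁: C(14, 8)·C(25, 11) = 13385572200. Through P₂: C(31, 18)·C(8, 1) = 1650024600. Since P₁ is strictly southwest of P₂, a monotone path through both must visit P₁ then P₂; paths through both = C(14, 8)·C(17, 10)·C(8, 1) = 467218752. Avoid both = 68923264410 − 13385572200 − 1650024600 + 467218752 = 54354886362.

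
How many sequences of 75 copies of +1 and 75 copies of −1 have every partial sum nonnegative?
C_75 = 1221395654430378811828760722007962130791020

These ballot sequences are counted by the Catalan number C_n = (1/(n + 1)) · C(2n, n). For n = 75: C_75 = (1/76) · C(150, 75) = 92826069736708789698985814872605121940117520/76 = 1221395654430378811828760722007962130791020.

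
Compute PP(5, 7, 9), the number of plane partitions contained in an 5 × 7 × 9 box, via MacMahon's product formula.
PP(5, 7, 9) = 2424984388825856

Evaluate the triple product over i = 1..5, j = 1..7, k = 1..9. The factors are (2/1) · (3/2) · (4/3) · (5/4) · (6/5) · (7/6) · (8/7) · (9/8) · … (315 factors total). The numerators and denominators telescope so the product is an integer; carrying out the multiplication exactly gives PP(5, 7, 9) = 2424984388825856.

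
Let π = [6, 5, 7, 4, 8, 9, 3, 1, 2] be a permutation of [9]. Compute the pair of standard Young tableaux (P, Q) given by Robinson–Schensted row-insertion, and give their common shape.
P = [1, 2, 8, 9] / [3, 7] / [4] / [5] / [6];  Q = [1, 3, 5, 6] / [2, 9] / [4] / [7] / [8];  common shape = (4, 2, 1, 1, 1)

Row-insert the values π_1, π_2, … into P one at a time, bumping the leftmost entry strictly greater than the inserted value down to the next row. The recording tableau Q records, in position (i, j), the step at which that cell was added to P.
  Insert 6 (step 1): P = [6];  Q = [1]
  Insert 5 (step 2): P = [5] / [6];  Q = [1] / [2]
  Insert 7 (step 3): P = [5, 7] / [6];  Q = [1, 3] / [2]
  Insert 4 (step 4): P = [4, 7] / [5] / [6];  Q = [1, 3] / [2] / [4]
  Insert 8 (step 5): P = [4, 7, 8] / [5] / [6];  Q = [1, 3, 5] / [2] / [4]
  Insert 9 (step 6): P = [4, 7, 8, 9] / [5] / [6];  Q = [1, 3, 5, 6] / [2] / [4]
  Insert 3 (step 7): P = [3, 7, 8, 9] / [4] / [5] / [6];  Q = [1, 3, 5, 6] / [2] / [4] / [7]
  Insert 1 (step 8): P = [1, 7, 8, 9] / [3] / [4] / [5] / [6];  Q = [1, 3, 5, 6] / [2] / [4] / [7] / [8]
  Insert 2 (step 9): P = [1, 2, 8, 9] / [3, 7] / [4] / [5] / [6];  Q = [1, 3, 5, 6] / [2, 9] / [4] / [7] / [8]
Final shape: (4, 2, 1, 1, 1).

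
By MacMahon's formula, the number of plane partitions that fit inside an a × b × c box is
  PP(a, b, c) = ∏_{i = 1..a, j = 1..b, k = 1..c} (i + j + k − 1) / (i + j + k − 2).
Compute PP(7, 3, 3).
PP(7, 3, 3) = 108900

Evaluate the triple product over i = 1..7, j = 1..3, k = 1..3. The factors are (2/1) · (3/2) · (4/3) · (3/2) · (4/3) · (5/4) · (4/3) · (5/4) · … (63 factors total). The numerators and denominators telescope so the product is an integer; carrying out the multiplication exactly gives PP(7, 3, 3) = 108900.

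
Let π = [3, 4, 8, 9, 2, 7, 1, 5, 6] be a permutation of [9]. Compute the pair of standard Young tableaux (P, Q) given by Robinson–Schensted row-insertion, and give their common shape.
P = [1, 4, 5, 6] / [2, 7, 9] / [3, 8];  Q = [1, 2, 3, 4] / [5, 6, 9] / [7, 8];  common shape = (4, 3, 2)

Row-insert the values π_1, π_2, … into P one at a time, bumping the leftmost entry strictly greater than the inserted value down to the next row. The recording tableau Q records, in position (i, j), the step at which that cell was added to P.
  Insert 3 (step 1): P = [3];  Q = [1]
  Insert 4 (step 2): P = [3, 4];  Q = [1, 2]
  Insert 8 (step 3): P = [3, 4, 8];  Q = [1, 2, 3]
  Insert 9 (step 4): P = [3, 4, 8, 9];  Q = [1, 2, 3, 4]
  Insert 2 (step 5): P = [2, 4, 8, 9] / [3];  Q = [1, 2, 3, 4] / [5]
  Insert 7 (step 6): P = [2, 4, 7, 9] / [3, 8];  Q = [1, 2, 3, 4] / [5, 6]
  Insert 1 (step 7): P = [1, 4, 7, 9] / [2, 8] / [3];  Q = [1, 2, 3, 4] / [5, 6] / [7]
  Insert 5 (step 8): P = [1, 4, 5, 9] / [2, 7] / [3, 8];  Q = [1, 2, 3, 4] / [5, 6] / [7, 8]
  Insert 6 (step 9): P = [1, 4, 5, 6] / [2, 7, 9] / [3, 8];  Q = [1, 2, 3, 4] / [5, 6, 9] / [7, 8]
Final shape: (4, 3, 2).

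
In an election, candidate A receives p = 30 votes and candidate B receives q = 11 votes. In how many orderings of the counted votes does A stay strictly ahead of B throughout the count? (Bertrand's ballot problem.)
Strict-lead orderings = 1464140912

Total orderings of the 41 votes with 30 for A: C(41, 30) = 3159461968. By the Bertrand ballot formula (Cycle Lemma / reflection principle), the number of orderings in which A is strictly ahead of B throughout is (p − q)/(p + q) · C(p + q, p) = (30 − 11)/(30 + 11) · 3159461968 = 1464140912.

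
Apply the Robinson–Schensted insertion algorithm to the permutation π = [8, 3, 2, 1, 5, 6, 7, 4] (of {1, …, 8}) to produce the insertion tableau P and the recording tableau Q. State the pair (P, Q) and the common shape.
P = [1, 4, 6, 7] / [2, 5] / [3] / [8];  Q = [1, 5, 6, 7] / [2, 8] / [3] / [4];  common shape = (4, 2, 1, 1)

Row-insert the values π_1, π_2, … into P one at a time, bumping the leftmost entry strictly greater than the inserted value down to the next row. The recording tableau Q records, in position (i, j), the step at which that cell was added to P.
  Insert 8 (step 1): P = [8];  Q = [1]
  Insert 3 (step 2): P = [3] / [8];  Q = [1] / [2]
  Insert 2 (step 3): P = [2] / [3] / [8];  Q = [1] / [2] / [3]
  Insert 1 (step 4): P = [1] / [2] / [3] / [8];  Q = [1] / [2] / [3] / [4]
  Insert 5 (step 5): P = [1, 5] / [2] / [3] / [8];  Q = [1, 5] / [2] / [3] / [4]
  Insert 6 (step 6): P = [1, 5, 6] / [2] / [3] / [8];  Q = [1, 5, 6] / [2] / [3] / [4]
  Insert 7 (step 7): P = [1, 5, 6, 7] / [2] / [3] / [8];  Q = [1, 5, 6, 7] / [2] / [3] / [4]
  Insert 4 (step 8): P = [1, 4, 6, 7] / [2, 5] / [3] / [8];  Q = [1, 5, 6, 7] / [2, 8] / [3] / [4]
Final shape: (4, 2, 1, 1).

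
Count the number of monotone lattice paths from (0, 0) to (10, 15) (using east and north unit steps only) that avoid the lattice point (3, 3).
Number of paths = 2261000

Total paths from (0, 0) to (10, 15): C(25, 10) = 3268760. Paths through (3, 3): (paths (0, 0) → (3, 3)) × (paths (3, 3) → (10, 15)) = C(6, 3) · C(19, 7) = 20 · 50388 = 1007760. Avoidance count = 3268760 − 1007760 = 2261000.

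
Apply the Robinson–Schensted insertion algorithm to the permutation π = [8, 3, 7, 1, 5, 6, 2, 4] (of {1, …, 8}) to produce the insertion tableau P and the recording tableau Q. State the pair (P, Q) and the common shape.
P = [1, 2, 4] / [3, 5, 6] / [7] / [8];  Q = [1, 3, 6] / [2, 5, 8] / [4] / [7];  common shape = (3, 3, 1, 1)

Row-insert the values π_1, π_2, … into P one at a time, bumping the leftmost entry strictly greater than the inserted value down to the next row. The recording tableau Q records, in position (i, j), the step at which that cell was added to P.
  Insert 8 (step 1): P = [8];  Q = [1]
  Insert 3 (step 2): P = [3] / [8];  Q = [1] / [2]
  Insert 7 (step 3): P = [3, 7] / [8];  Q = [1, 3] / [2]
  Insert 1 (step 4): P = [1, 7] / [3] / [8];  Q = [1, 3] / [2] / [4]
  Insert 5 (step 5): P = [1, 5] / [3, 7] / [8];  Q = [1, 3] / [2, 5] / [4]
  Insert 6 (step 6): P = [1, 5, 6] / [3, 7] / [8];  Q = [1, 3, 6] / [2, 5] / [4]
  Insert 2 (step 7): P = [1, 2, 6] / [3, 5] / [7] / [8];  Q = [1, 3, 6] / [2, 5] / [4] / [7]
  Insert 4 (step 8): P = [1, 2, 4] / [3, 5, 6] / [7] / [8];  Q = [1, 3, 6] / [2, 5, 8] / [4] / [7]
Final shape: (3, 3, 1, 1).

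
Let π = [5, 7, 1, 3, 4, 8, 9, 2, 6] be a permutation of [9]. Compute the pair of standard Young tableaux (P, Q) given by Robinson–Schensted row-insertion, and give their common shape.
P = [1, 2, 4, 6, 9] / [3, 7, 8] / [5];  Q = [1, 2, 5, 6, 7] / [3, 4, 9] / [8];  common shape = (5, 3, 1)

Row-insert the values π_1, π_2, … into P one at a time, bumping the leftmost entry strictly greater than the inserted value down to the next row. The recording tableau Q records, in position (i, j), the step at which that cell was added to P.
  Insert 5 (step 1): P = [5];  Q = [1]
  Insert 7 (step 2): P = [5, 7];  Q = [1, 2]
  Insert 1 (step 3): P = [1, 7] / [5];  Q = [1, 2] / [3]
  Insert 3 (step 4): P = [1, 3] / [5, 7];  Q = [1, 2] / [3, 4]
  Insert 4 (step 5): P = [1, 3, 4] / [5, 7];  Q = [1, 2, 5] / [3, 4]
  Insert 8 (step 6): P = [1, 3, 4, 8] / [5, 7];  Q = [1, 2, 5, 6] / [3, 4]
  Insert 9 (step 7): P = [1, 3, 4, 8, 9] / [5, 7];  Q = [1, 2, 5, 6, 7] / [3, 4]
  Insert 2 (step 8): P = [1, 2, 4, 8, 9] / [3, 7] / [5];  Q = [1, 2, 5, 6, 7] / [3, 4] / [8]
  Insert 6 (step 9): P = [1, 2, 4, 6, 9] / [3, 7, 8] / [5];  Q = [1, 2, 5, 6, 7] / [3, 4, 9] / [8]
Final shape: (5, 3, 1).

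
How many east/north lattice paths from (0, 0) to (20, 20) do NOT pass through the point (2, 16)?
Number of paths = 137845409625

Total paths from (0, 0) to (20, 20): C(40, 20) = 137846528820. Paths through (2, 16): (paths (0, 0) → (2, 16)) × (paths (2, 16) → (20, 20)) = C(18, 2) · C(22, 18) = 153 · 7315 = 1119195. Avoidance count = 137846528820 − 1119195 = 137845409625.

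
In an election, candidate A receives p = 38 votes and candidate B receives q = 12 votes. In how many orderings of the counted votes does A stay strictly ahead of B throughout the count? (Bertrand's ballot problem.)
Strict-lead orderings = 63127818572

Total orderings of the 50 votes with 38 for A: C(50, 38) = 121399651100. By the Bertrand ballot formula (Cycle Lemma / reflection principle), the number of orderings in which A is strictly ahead of B throughout is (p − q)/(p + q) · C(p + q, p) = (38 − 12)/(38 + 12) · 121399651100 = 63127818572.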